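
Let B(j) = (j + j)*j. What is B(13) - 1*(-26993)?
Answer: 27331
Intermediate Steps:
B(j) = 2*j² (B(j) = (2*j)*j = 2*j²)
B(13) - 1*(-26993) = 2*13² - 1*(-26993) = 2*169 + 26993 = 338 + 26993 = 27331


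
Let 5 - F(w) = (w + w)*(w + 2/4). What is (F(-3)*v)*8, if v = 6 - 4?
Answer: -160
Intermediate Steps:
v = 2
F(w) = 5 - 2*w*(½ + w) (F(w) = 5 - (w + w)*(w + 2/4) = 5 - 2*w*(w + 2*(¼)) = 5 - 2*w*(w + ½) = 5 - 2*w*(½ + w))
(F(-3)*v)*8 = ((5 - 1*(-3) - 2*(-3)²)*2)*8 = ((5 + 3 - 2*9)*2)*8 = ((5 + 3 - 18)*2)*8 = -10*2*8 = -20*8 = -160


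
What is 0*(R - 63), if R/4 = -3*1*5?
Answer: 0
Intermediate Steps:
R = -60 (R = 4*(-3*1*5) = 4*(-3*5) = 4*(-15) = -60)
0*(R - 63) = 0*(-60 - 63) = 0*(-123) = 0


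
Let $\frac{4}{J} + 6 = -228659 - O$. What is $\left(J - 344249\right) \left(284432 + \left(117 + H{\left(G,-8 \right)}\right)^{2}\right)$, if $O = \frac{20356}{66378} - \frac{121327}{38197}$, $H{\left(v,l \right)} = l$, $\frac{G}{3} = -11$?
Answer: $- \frac{7392325279375385726271153}{72469902281552} \approx -1.0201 \cdot 10^{11}$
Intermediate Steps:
$G = -33$ ($G = 3 \left(-11\right) = -33$)
$O = - \frac{3637952737}{1267720233}$ ($O = 20356 \cdot \frac{1}{66378} - \frac{121327}{38197} = \frac{10178}{33189} - \frac{121327}{38197} = - \frac{3637952737}{1267720233} \approx -2.8697$)
$J = - \frac{1267720233}{72469902281552}$ ($J = \frac{4}{-6 - \frac{289872002804810}{1267720233}} = \frac{4}{- \frac{289879609126208}{1267720233}} = 4 \left(- \frac{1267720233}{289879609126208}\right) = - \frac{1267720233}{72469902281552} \approx -1.7493 \cdot 10^{-5}$)
$\left(J - 344249\right) \left(284432 + \left(117 + H{\left(G,-8 \right)}\right)^{2}\right) = \left(- \frac{1267720233}{72469902281552} - 344249\right) \left(284432 + \left(117 - 8\right)^{2}\right) = - \frac{24947691391789714681 \left(284432 + 109^{2}\right)}{72469902281552} = - \frac{24947691391789714681 \left(284432 + 11881\right)}{72469902281552} = \left(- \frac{24947691391789714681}{72469902281552}\right) 296313 = - \frac{7392325279375385726271153}{72469902281552}$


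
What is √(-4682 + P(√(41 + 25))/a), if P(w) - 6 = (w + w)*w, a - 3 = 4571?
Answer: I*√24488429855/2287 ≈ 68.425*I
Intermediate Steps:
a = 4574 (a = 3 + 4571 = 4574)
P(w) = 6 + 2*w² (P(w) = 6 + (w + w)*w = 6 + (2*w)*w = 6 + 2*w²)
√(-4682 + P(√(41 + 25))/a) = √(-4682 + (6 + 2*(√(41 + 25))²)/4574) = √(-4682 + (6 + 2*(√66)²)*(1/4574)) = √(-4682 + (6 + 2*66)*(1/4574)) = √(-4682 + (6 + 132)*(1/4574)) = √(-4682 + 138*(1/4574)) = √(-4682 + 69/2287) = √(-10707665/2287) = I*√24488429855/2287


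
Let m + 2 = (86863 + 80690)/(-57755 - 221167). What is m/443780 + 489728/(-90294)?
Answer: -10103099977665533/1862765297652840 ≈ -5.4237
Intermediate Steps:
m = -241799/92974 (m = -2 + (86863 + 80690)/(-57755 - 221167) = -2 + 167553/(-278922) = -2 + 167553*(-1/278922) = -2 - 55851/92974 = -241799/92974 ≈ -2.6007)
m/443780 + 489728/(-90294) = -241799/92974/443780 + 489728/(-90294) = -241799/92974*1/443780 + 489728*(-1/90294) = -241799/41260001720 - 244864/45147 = -10103099977665533/1862765297652840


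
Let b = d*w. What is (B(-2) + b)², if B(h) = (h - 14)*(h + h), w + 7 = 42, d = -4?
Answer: 5776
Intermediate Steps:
w = 35 (w = -7 + 42 = 35)
B(h) = 2*h*(-14 + h) (B(h) = (-14 + h)*(2*h) = 2*h*(-14 + h))
b = -140 (b = -4*35 = -140)
(B(-2) + b)² = (2*(-2)*(-14 - 2) - 140)² = (2*(-2)*(-16) - 140)² = (64 - 140)² = (-76)² = 5776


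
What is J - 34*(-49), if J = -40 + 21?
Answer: 1647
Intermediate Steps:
J = -19
J - 34*(-49) = -19 - 34*(-49) = -19 + 1666 = 1647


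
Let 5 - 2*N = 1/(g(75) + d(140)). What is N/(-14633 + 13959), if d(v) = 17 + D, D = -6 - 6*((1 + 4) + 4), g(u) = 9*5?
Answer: -9/2696 ≈ -0.0033383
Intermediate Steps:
g(u) = 45
D = -60 (D = -6 - 6*(5 + 4) = -6 - 6*9 = -6 - 54 = -60)
d(v) = -43 (d(v) = 17 - 60 = -43)
N = 9/4 (N = 5/2 - 1/(2*(45 - 43)) = 5/2 - ½/2 = 5/2 - ½*½ = 5/2 - ¼ = 9/4 ≈ 2.2500)
N/(-14633 + 13959) = 9/(4*(-14633 + 13959)) = (9/4)/(-674) = (9/4)*(-1/674) = -9/2696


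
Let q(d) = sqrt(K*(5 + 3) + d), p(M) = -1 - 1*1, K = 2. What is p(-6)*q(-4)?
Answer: -4*sqrt(3) ≈ -6.9282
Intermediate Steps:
p(M) = -2 (p(M) = -1 - 1 = -2)
q(d) = sqrt(16 + d) (q(d) = sqrt(2*(5 + 3) + d) = sqrt(2*8 + d) = sqrt(16 + d))
p(-6)*q(-4) = -2*sqrt(16 - 4) = -4*sqrt(3)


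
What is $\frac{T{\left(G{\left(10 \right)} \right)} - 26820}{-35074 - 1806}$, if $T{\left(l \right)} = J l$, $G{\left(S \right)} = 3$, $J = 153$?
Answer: $\frac{26361}{36880} \approx 0.71478$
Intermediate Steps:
$T{\left(l \right)} = 153 l$
$\frac{T{\left(G{\left(10 \right)} \right)} - 26820}{-35074 - 1806} = \frac{153 \cdot 3 - 26820}{-35074 - 1806} = \frac{459 - 26820}{-36880} = \left(-26361\right) \left(- \frac{1}{36880}\right) = \frac{26361}{36880}$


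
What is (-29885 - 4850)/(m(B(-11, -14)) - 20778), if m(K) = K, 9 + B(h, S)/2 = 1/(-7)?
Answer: 243145/145574 ≈ 1.6702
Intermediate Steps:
B(h, S) = -128/7 (B(h, S) = -18 + 2/(-7) = -18 + 2*(-⅐) = -18 - 2/7 = -128/7)
(-29885 - 4850)/(m(B(-11, -14)) - 20778) = (-29885 - 4850)/(-128/7 - 20778) = -34735/(-145574/7) = -34735*(-7/145574) = 243145/145574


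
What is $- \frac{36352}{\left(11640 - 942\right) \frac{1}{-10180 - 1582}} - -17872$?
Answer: $\frac{309383440}{5349} \approx 57840.0$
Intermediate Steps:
$- \frac{36352}{\left(11640 - 942\right) \frac{1}{-10180 - 1582}} - -17872 = - \frac{36352}{10698 \frac{1}{-11762}} + 17872 = - \frac{36352}{10698 \left(- \frac{1}{11762}\right)} + 17872 = - \frac{36352}{- \frac{5349}{5881}} + 17872 = \left(-36352\right) \left(- \frac{5881}{5349}\right) + 17872 = \frac{213786112}{5349} + 17872 = \frac{309383440}{5349}$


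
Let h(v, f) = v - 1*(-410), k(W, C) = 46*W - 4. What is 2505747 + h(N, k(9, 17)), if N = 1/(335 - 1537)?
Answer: 3012400713/1202 ≈ 2.5062e+6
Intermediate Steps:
k(W, C) = -4 + 46*W
N = -1/1202 (N = 1/(-1202) = -1/1202 ≈ -0.00083195)
h(v, f) = 410 + v (h(v, f) = v + 410 = 410 + v)
2505747 + h(N, k(9, 17)) = 2505747 + (410 - 1/1202) = 2505747 + 492819/1202 = 3012400713/1202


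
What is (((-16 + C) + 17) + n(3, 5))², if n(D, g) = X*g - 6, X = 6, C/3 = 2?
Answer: 961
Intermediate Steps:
C = 6 (C = 3*2 = 6)
n(D, g) = -6 + 6*g (n(D, g) = 6*g - 6 = -6 + 6*g)
(((-16 + C) + 17) + n(3, 5))² = (((-16 + 6) + 17) + (-6 + 6*5))² = ((-10 + 17) + (-6 + 30))² = (7 + 24)² = 31² = 961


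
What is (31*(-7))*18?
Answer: -3906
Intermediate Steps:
(31*(-7))*18 = -217*18 = -3906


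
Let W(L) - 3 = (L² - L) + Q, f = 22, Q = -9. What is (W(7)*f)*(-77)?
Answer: -60984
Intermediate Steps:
W(L) = -6 + L² - L (W(L) = 3 + ((L² - L) - 9) = 3 + (-9 + L² - L) = -6 + L² - L)
(W(7)*f)*(-77) = ((-6 + 7² - 1*7)*22)*(-77) = ((-6 + 49 - 7)*22)*(-77) = (36*22)*(-77) = 792*(-77) = -60984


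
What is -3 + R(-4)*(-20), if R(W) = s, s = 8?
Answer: -163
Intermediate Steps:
R(W) = 8
-3 + R(-4)*(-20) = -3 + 8*(-20) = -3 - 160 = -163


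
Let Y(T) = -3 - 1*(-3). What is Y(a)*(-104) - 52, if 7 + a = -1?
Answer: -52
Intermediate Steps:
a = -8 (a = -7 - 1 = -8)
Y(T) = 0 (Y(T) = -3 + 3 = 0)
Y(a)*(-104) - 52 = 0*(-104) - 52 = 0 - 52 = -52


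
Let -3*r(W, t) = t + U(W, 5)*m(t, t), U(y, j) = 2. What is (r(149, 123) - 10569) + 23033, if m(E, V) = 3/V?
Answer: 1528027/123 ≈ 12423.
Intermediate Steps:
r(W, t) = -2/t - t/3 (r(W, t) = -(t + 2*(3/t))/3 = -(t + 6/t)/3 = -2/t - t/3)
(r(149, 123) - 10569) + 23033 = ((-2/123 - ⅓*123) - 10569) + 23033 = ((-2*1/123 - 41) - 10569) + 23033 = ((-2/123 - 41) - 10569) + 23033 = (-5045/123 - 10569) + 23033 = -1305032/123 + 23033 = 1528027/123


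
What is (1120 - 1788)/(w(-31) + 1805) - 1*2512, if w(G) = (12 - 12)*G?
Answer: -4534828/1805 ≈ -2512.4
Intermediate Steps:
w(G) = 0 (w(G) = 0*G = 0)
(1120 - 1788)/(w(-31) + 1805) - 1*2512 = (1120 - 1788)/(0 + 1805) - 1*2512 = -668/1805 - 2512 = -4534828/1805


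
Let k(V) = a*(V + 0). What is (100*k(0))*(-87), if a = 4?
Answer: 0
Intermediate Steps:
k(V) = 4*V (k(V) = 4*(V + 0) = 4*V)
(100*k(0))*(-87) = (100*(4*0))*(-87) = (100*0)*(-87) = 0*(-87) = 0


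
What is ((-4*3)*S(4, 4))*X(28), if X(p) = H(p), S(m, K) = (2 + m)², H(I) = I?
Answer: -12096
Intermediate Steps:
X(p) = p
((-4*3)*S(4, 4))*X(28) = ((-4*3)*(2 + 4)²)*28 = -12*6²*28 = -12*36*28 = -432*28 = -12096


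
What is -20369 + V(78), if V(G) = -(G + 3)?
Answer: -20450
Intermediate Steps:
V(G) = -3 - G (V(G) = -(3 + G) = -3 - G)
-20369 + V(78) = -20369 + (-3 - 1*78) = -20369 + (-3 - 78) = -20369 - 81 = -20450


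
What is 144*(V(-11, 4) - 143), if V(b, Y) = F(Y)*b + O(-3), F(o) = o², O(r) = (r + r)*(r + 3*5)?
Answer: -56304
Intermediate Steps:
O(r) = 2*r*(15 + r) (O(r) = (2*r)*(r + 15) = (2*r)*(15 + r) = 2*r*(15 + r))
V(b, Y) = -72 + b*Y² (V(b, Y) = Y²*b + 2*(-3)*(15 - 3) = b*Y² + 2*(-3)*12 = b*Y² - 72 = -72 + b*Y²)
144*(V(-11, 4) - 143) = 144*((-72 - 11*4²) - 143) = 144*((-72 - 11*16) - 143) = 144*((-72 - 176) - 143) = 144*(-248 - 143) = 144*(-391) = -56304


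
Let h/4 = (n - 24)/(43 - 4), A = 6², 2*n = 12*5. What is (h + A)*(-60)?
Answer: -28560/13 ≈ -2196.9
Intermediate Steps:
n = 30 (n = (12*5)/2 = (½)*60 = 30)
A = 36
h = 8/13 (h = 4*((30 - 24)/(43 - 4)) = 4*(6/39) = 4*(6*(1/39)) = 4*(2/13) = 8/13 ≈ 0.61539)
(h + A)*(-60) = (8/13 + 36)*(-60) = (476/13)*(-60) = -28560/13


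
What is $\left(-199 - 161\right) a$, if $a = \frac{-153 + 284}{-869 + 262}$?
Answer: $\frac{47160}{607} \approx 77.694$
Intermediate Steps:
$a = - \frac{131}{607}$ ($a = \frac{131}{-607} = 131 \left(- \frac{1}{607}\right) = - \frac{131}{607} \approx -0.21582$)
$\left(-199 - 161\right) a = \left(-199 - 161\right) \left(- \frac{131}{607}\right) = \left(-360\right) \left(- \frac{131}{607}\right) = \frac{47160}{607}$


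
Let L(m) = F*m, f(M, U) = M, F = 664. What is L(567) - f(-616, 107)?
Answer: 377104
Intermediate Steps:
L(m) = 664*m
L(567) - f(-616, 107) = 664*567 - 1*(-616) = 376488 + 616 = 377104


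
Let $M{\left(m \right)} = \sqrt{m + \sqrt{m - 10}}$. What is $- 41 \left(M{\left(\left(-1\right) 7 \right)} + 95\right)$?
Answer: $-3895 - 41 \sqrt{-7 + i \sqrt{17}} \approx -3925.7 - 112.75 i$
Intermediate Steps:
$M{\left(m \right)} = \sqrt{m + \sqrt{-10 + m}}$
$- 41 \left(M{\left(\left(-1\right) 7 \right)} + 95\right) = - 41 \left(\sqrt{\left(-1\right) 7 + \sqrt{-10 - 7}} + 95\right) = - 41 \left(\sqrt{-7 + \sqrt{-10 - 7}} + 95\right) = - 41 \left(\sqrt{-7 + \sqrt{-17}} + 95\right) = - 41 \left(\sqrt{-7 + i \sqrt{17}} + 95\right) = - 41 \left(95 + \sqrt{-7 + i \sqrt{17}}\right) = -3895 - 41 \sqrt{-7 + i \sqrt{17}}$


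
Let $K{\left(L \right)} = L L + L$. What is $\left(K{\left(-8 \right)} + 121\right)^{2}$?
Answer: $31329$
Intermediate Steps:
$K{\left(L \right)} = L + L^{2}$ ($K{\left(L \right)} = L^{2} + L = L + L^{2}$)
$\left(K{\left(-8 \right)} + 121\right)^{2} = \left(- 8 \left(1 - 8\right) + 121\right)^{2} = \left(\left(-8\right) \left(-7\right) + 121\right)^{2} = \left(56 + 121\right)^{2} = 177^{2} = 31329$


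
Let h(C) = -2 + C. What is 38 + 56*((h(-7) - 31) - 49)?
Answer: -4946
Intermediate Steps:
38 + 56*((h(-7) - 31) - 49) = 38 + 56*(((-2 - 7) - 31) - 49) = 38 + 56*((-9 - 31) - 49) = 38 + 56*(-40 - 49) = 38 + 56*(-89) = 38 - 4984 = -4946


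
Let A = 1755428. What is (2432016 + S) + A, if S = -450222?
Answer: 3737222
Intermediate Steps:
(2432016 + S) + A = (2432016 - 450222) + 1755428 = 1981794 + 1755428 = 3737222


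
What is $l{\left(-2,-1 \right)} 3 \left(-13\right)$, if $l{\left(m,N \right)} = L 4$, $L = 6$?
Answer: $-936$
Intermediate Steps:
$l{\left(m,N \right)} = 24$ ($l{\left(m,N \right)} = 6 \cdot 4 = 24$)
$l{\left(-2,-1 \right)} 3 \left(-13\right) = 24 \cdot 3 \left(-13\right) = 72 \left(-13\right) = -936$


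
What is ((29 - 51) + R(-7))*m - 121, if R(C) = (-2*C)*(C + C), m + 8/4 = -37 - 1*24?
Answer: 13613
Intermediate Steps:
m = -63 (m = -2 + (-37 - 1*24) = -2 + (-37 - 24) = -2 - 61 = -63)
R(C) = -4*C² (R(C) = (-2*C)*(2*C) = -4*C²)
((29 - 51) + R(-7))*m - 121 = ((29 - 51) - 4*(-7)²)*(-63) - 121 = (-22 - 4*49)*(-63) - 121 = (-22 - 196)*(-63) - 121 = -218*(-63) - 121 = 13734 - 121 = 13613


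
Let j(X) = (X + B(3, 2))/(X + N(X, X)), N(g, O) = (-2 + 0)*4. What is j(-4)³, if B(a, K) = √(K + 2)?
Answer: 1/216 ≈ 0.0046296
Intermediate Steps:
B(a, K) = √(2 + K)
N(g, O) = -8 (N(g, O) = -2*4 = -8)
j(X) = (2 + X)/(-8 + X) (j(X) = (X + √(2 + 2))/(X - 8) = (X + √4)/(-8 + X) = (X + 2)/(-8 + X) = (2 + X)/(-8 + X))
j(-4)³ = ((2 - 4)/(-8 - 4))³ = (-2/(-12))³ = (-1/12*(-2))³ = (⅙)³ = 1/216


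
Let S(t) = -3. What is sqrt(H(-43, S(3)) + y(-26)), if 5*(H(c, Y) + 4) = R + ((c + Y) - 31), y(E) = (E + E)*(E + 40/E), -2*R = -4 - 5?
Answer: sqrt(5654)/2 ≈ 37.597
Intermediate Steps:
R = 9/2 (R = -(-4 - 5)/2 = -1/2*(-9) = 9/2 ≈ 4.5000)
y(E) = 2*E*(E + 40/E) (y(E) = (2*E)*(E + 40/E) = 2*E*(E + 40/E))
H(c, Y) = -93/10 + Y/5 + c/5 (H(c, Y) = -4 + (9/2 + ((c + Y) - 31))/5 = -4 + (9/2 + ((Y + c) - 31))/5 = -4 + (9/2 + (-31 + Y + c))/5 = -4 + (-53/2 + Y + c)/5 = -4 + (-53/10 + Y/5 + c/5) = -93/10 + Y/5 + c/5)
sqrt(H(-43, S(3)) + y(-26)) = sqrt((-93/10 + (1/5)*(-3) + (1/5)*(-43)) + (80 + 2*(-26)**2)) = sqrt((-93/10 - 3/5 - 43/5) + (80 + 2*676)) = sqrt(-37/2 + (80 + 1352)) = sqrt(-37/2 + 1432) = sqrt(2827/2) = sqrt(5654)/2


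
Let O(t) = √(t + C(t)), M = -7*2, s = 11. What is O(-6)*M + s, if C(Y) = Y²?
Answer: 11 - 14*√30 ≈ -65.681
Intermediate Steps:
M = -14
O(t) = √(t + t²)
O(-6)*M + s = √(-6*(1 - 6))*(-14) + 11 = √(-6*(-5))*(-14) + 11 = √30*(-14) + 11 = -14*√30 + 11 = 11 - 14*√30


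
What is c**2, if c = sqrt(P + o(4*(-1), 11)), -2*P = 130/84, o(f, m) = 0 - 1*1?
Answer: -149/84 ≈ -1.7738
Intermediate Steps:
o(f, m) = -1 (o(f, m) = 0 - 1 = -1)
P = -65/84 ≈ -0.77381
c = I*sqrt(3129)/42 (c = sqrt(-65/84 - 1) = sqrt(-149/84) = I*sqrt(3129)/42 ≈ 1.3318*I)
c**2 = (I*sqrt(3129)/42)**2 = -149/84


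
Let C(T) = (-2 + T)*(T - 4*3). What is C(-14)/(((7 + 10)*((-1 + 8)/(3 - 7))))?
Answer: -1664/119 ≈ -13.983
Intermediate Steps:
C(T) = (-12 + T)*(-2 + T) (C(T) = (-2 + T)*(T - 12) = (-2 + T)*(-12 + T) = (-12 + T)*(-2 + T))
C(-14)/(((7 + 10)*((-1 + 8)/(3 - 7)))) = (24 + (-14)**2 - 14*(-14))/(((7 + 10)*((-1 + 8)/(3 - 7)))) = (24 + 196 + 196)/((17*(7/(-4)))) = 416/((17*(7*(-1/4)))) = 416/((17*(-7/4))) = 416/(-119/4) = 416*(-4/119) = -1664/119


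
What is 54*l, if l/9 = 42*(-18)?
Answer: -367416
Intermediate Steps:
l = -6804 (l = 9*(42*(-18)) = 9*(-756) = -6804)
54*l = 54*(-6804) = -367416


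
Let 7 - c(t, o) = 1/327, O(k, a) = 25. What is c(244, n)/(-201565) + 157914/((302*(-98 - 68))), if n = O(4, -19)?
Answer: -400327060811/127088003910 ≈ -3.1500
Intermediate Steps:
n = 25
c(t, o) = 2288/327 (c(t, o) = 7 - 1/327 = 2288/327)
c(244, n)/(-201565) + 157914/((302*(-98 - 68))) = (2288/327)/(-201565) + 157914/((302*(-98 - 68))) = (2288/327)*(-1/201565) + 157914/((302*(-166))) = -176/5070135 + 157914/(-50132) = -176/5070135 + 157914*(-1/50132) = -176/5070135 - 78957/25066 = -400327060811/127088003910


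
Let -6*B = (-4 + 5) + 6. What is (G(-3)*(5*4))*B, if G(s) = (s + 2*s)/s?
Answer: -70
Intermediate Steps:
G(s) = 3 (G(s) = (3*s)/s = 3)
B = -7/6 (B = -((-4 + 5) + 6)/6 = -(1 + 6)/6 = -⅙*7 = -7/6 ≈ -1.1667)
(G(-3)*(5*4))*B = (3*(5*4))*(-7/6) = (3*20)*(-7/6) = 60*(-7/6) = -70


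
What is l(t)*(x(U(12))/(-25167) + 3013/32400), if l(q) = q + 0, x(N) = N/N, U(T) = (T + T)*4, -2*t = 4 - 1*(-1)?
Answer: -25265257/108721440 ≈ -0.23239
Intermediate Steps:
t = -5/2 (t = -(4 - 1*(-1))/2 = -(4 + 1)/2 = -1/2*5 = -5/2 ≈ -2.5000)
U(T) = 8*T (U(T) = (2*T)*4 = 8*T)
x(N) = 1
l(q) = q
l(t)*(x(U(12))/(-25167) + 3013/32400) = -5*(1/(-25167) + 3013/32400)/2 = -5*(1*(-1/25167) + 3013*(1/32400))/2 = -5*(-1/25167 + 3013/32400)/2 = -5/2*25265257/271803600 = -25265257/108721440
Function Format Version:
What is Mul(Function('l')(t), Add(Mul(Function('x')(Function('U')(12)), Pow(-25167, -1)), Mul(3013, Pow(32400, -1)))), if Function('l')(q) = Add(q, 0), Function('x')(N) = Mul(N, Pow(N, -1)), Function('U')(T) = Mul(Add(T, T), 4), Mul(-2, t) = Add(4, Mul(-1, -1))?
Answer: Rational(-25265257, 108721440) ≈ -0.23239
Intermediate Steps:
t = Rational(-5, 2) (t = Mul(Rational(-1, 2), Add(4, Mul(-1, -1))) = Mul(Rational(-1, 2), Add(4, 1)) = Mul(Rational(-1, 2), 5) = Rational(-5, 2) ≈ -2.5000)
Function('U')(T) = Mul(8, T) (Function('U')(T) = Mul(Mul(2, T), 4) = Mul(8, T))
Function('x')(N) = 1
Function('l')(q) = q
Mul(Function('l')(t), Add(Mul(Function('x')(Function('U')(12)), Pow(-25167, -1)), Mul(3013, Pow(32400, -1)))) = Mul(Rational(-5, 2), Add(Mul(1, Pow(-25167, -1)), Mul(3013, Pow(32400, -1)))) = Mul(Rational(-5, 2), Add(Mul(1, Rational(-1, 25167)), Mul(3013, Rational(1, 32400)))) = Mul(Rational(-5, 2), Add(Rational(-1, 25167), Rational(3013, 32400))) = Mul(Rational(-5, 2), Rational(25265257, 271803600)) = Rational(-25265257, 108721440)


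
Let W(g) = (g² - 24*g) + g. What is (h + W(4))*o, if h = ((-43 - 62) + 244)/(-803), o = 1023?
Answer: -5688531/73 ≈ -77925.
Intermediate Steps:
h = -139/803 (h = (-105 + 244)*(-1/803) = 139*(-1/803) = -139/803 ≈ -0.17310)
W(g) = g² - 23*g
(h + W(4))*o = (-139/803 + 4*(-23 + 4))*1023 = (-139/803 + 4*(-19))*1023 = (-139/803 - 76)*1023 = -61167/803*1023 = -5688531/73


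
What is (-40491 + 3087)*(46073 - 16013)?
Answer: -1124364240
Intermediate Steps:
(-40491 + 3087)*(46073 - 16013) = -37404*30060 = -1124364240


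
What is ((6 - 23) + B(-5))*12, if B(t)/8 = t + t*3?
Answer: -2124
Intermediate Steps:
B(t) = 32*t (B(t) = 8*(t + t*3) = 8*(t + 3*t) = 8*(4*t) = 32*t)
((6 - 23) + B(-5))*12 = ((6 - 23) + 32*(-5))*12 = (-17 - 160)*12 = -177*12 = -2124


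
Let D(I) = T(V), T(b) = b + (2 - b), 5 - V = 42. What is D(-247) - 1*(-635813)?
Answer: 635815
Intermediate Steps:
V = -37 (V = 5 - 1*42 = 5 - 42 = -37)
T(b) = 2
D(I) = 2
D(-247) - 1*(-635813) = 2 - 1*(-635813) = 2 + 635813 = 635815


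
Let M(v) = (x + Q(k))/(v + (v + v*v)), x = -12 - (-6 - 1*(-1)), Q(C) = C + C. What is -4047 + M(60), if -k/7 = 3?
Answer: -15054889/3720 ≈ -4047.0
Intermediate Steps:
k = -21 (k = -7*3 = -21)
Q(C) = 2*C
x = -7 (x = -12 - (-6 + 1) = -12 - 1*(-5) = -12 + 5 = -7)
M(v) = -49/(v**2 + 2*v) (M(v) = (-7 + 2*(-21))/(v + (v + v*v)) = (-7 - 42)/(v + (v + v**2)) = -49/(v**2 + 2*v))
-4047 + M(60) = -4047 - 49/(60*(2 + 60)) = -4047 - 49*1/60/62 = -4047 - 49*1/60*1/62 = -4047 - 49/3720 = -15054889/3720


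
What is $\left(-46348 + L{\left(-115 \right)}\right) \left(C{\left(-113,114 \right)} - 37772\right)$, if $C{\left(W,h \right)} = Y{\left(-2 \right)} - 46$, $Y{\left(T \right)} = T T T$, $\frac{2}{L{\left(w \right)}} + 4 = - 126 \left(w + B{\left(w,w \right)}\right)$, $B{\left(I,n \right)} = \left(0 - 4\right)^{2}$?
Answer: $\frac{10930949120454}{6235} \approx 1.7532 \cdot 10^{9}$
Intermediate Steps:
$B{\left(I,n \right)} = 16$ ($B{\left(I,n \right)} = \left(-4\right)^{2} = 16$)
$L{\left(w \right)} = \frac{2}{-2020 - 126 w}$ ($L{\left(w \right)} = \frac{2}{-4 - 126 \left(w + 16\right)} = \frac{2}{-4 - 126 \left(16 + w\right)} = \frac{2}{-4 - \left(2016 + 126 w\right)} = \frac{2}{-2020 - 126 w}$)
$Y{\left(T \right)} = T^{3}$ ($Y{\left(T \right)} = T^{2} T = T^{3}$)
$C{\left(W,h \right)} = -54$ ($C{\left(W,h \right)} = \left(-2\right)^{3} - 46 = -8 - 46 = -54$)
$\left(-46348 + L{\left(-115 \right)}\right) \left(C{\left(-113,114 \right)} - 37772\right) = \left(-46348 - \frac{1}{1010 + 63 \left(-115\right)}\right) \left(-54 - 37772\right) = \left(-46348 - \frac{1}{1010 - 7245}\right) \left(-37826\right) = \left(-46348 - \frac{1}{-6235}\right) \left(-37826\right) = \left(-46348 - - \frac{1}{6235}\right) \left(-37826\right) = \left(-46348 + \frac{1}{6235}\right) \left(-37826\right) = \left(- \frac{288979779}{6235}\right) \left(-37826\right) = \frac{10930949120454}{6235}$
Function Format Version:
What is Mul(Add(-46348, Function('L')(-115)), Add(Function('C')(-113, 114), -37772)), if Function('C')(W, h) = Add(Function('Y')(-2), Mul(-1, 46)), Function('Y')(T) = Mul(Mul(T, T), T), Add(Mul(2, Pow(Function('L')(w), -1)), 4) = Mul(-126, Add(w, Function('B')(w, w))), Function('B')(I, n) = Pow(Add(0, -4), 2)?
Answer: Rational(10930949120454, 6235) ≈ 1.7532e+9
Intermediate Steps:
Function('B')(I, n) = 16 (Function('B')(I, n) = Pow(-4, 2) = 16)
Function('L')(w) = Mul(2, Pow(Add(-2020, Mul(-126, w)), -1)) (Function('L')(w) = Mul(2, Pow(Add(-4, Mul(-126, Add(w, 16))), -1)) = Mul(2, Pow(Add(-4, Mul(-126, Add(16, w))), -1)) = Mul(2, Pow(Add(-4, Add(-2016, Mul(-126, w))), -1)) = Mul(2, Pow(Add(-2020, Mul(-126, w)), -1)))
Function('Y')(T) = Pow(T, 3) (Function('Y')(T) = Mul(Pow(T, 2), T) = Pow(T, 3))
Function('C')(W, h) = -54 (Function('C')(W, h) = Add(Pow(-2, 3), Mul(-1, 46)) = Add(-8, -46) = -54)
Mul(Add(-46348, Function('L')(-115)), Add(Function('C')(-113, 114), -37772)) = Mul(Add(-46348, Mul(-1, Pow(Add(1010, Mul(63, -115)), -1))), Add(-54, -37772)) = Mul(Add(-46348, Mul(-1, Pow(Add(1010, -7245), -1))), -37826) = Mul(Add(-46348, Mul(-1, Pow(-6235, -1))), -37826) = Mul(Add(-46348, Mul(-1, Rational(-1, 6235))), -37826) = Mul(Add(-46348, Rational(1, 6235)), -37826) = Mul(Rational(-288979779, 6235), -37826) = Rational(10930949120454, 6235)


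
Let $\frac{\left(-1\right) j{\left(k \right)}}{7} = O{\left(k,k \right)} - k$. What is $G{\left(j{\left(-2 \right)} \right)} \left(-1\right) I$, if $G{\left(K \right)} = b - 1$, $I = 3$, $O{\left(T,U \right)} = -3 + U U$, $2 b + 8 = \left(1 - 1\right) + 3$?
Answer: $\frac{21}{2} \approx 10.5$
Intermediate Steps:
$b = - \frac{5}{2}$ ($b = -4 + \frac{\left(1 - 1\right) + 3}{2} = -4 + \frac{0 + 3}{2} = -4 + \frac{1}{2} \cdot 3 = -4 + \frac{3}{2} = - \frac{5}{2} \approx -2.5$)
$O{\left(T,U \right)} = -3 + U^{2}$
$j{\left(k \right)} = 21 - 7 k^{2} + 7 k$ ($j{\left(k \right)} = - 7 \left(\left(-3 + k^{2}\right) - k\right) = - 7 \left(-3 + k^{2} - k\right) = 21 - 7 k^{2} + 7 k$)
$G{\left(K \right)} = - \frac{7}{2}$ ($G{\left(K \right)} = - \frac{5}{2} - 1 = - \frac{7}{2}$)
$G{\left(j{\left(-2 \right)} \right)} \left(-1\right) I = \left(- \frac{7}{2}\right) \left(-1\right) 3 = \frac{7}{2} \cdot 3 = \frac{21}{2}$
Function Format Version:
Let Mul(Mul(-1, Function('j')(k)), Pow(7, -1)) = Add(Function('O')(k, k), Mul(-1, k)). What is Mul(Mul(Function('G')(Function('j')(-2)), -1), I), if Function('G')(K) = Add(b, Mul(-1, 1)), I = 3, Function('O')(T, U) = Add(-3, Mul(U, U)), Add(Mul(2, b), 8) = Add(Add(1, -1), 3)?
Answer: Rational(21, 2) ≈ 10.500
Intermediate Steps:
b = Rational(-5, 2) (b = Add(-4, Mul(Rational(1, 2), Add(Add(1, -1), 3))) = Add(-4, Mul(Rational(1, 2), Add(0, 3))) = Add(-4, Mul(Rational(1, 2), 3)) = Add(-4, Rational(3, 2)) = Rational(-5, 2) ≈ -2.5000)
Function('O')(T, U) = Add(-3, Pow(U, 2))
Function('j')(k) = Add(21, Mul(-7, Pow(k, 2)), Mul(7, k)) (Function('j')(k) = Mul(-7, Add(Add(-3, Pow(k, 2)), Mul(-1, k))) = Mul(-7, Add(-3, Pow(k, 2), Mul(-1, k))) = Add(21, Mul(-7, Pow(k, 2)), Mul(7, k)))
Function('G')(K) = Rational(-7, 2) (Function('G')(K) = Add(Rational(-5, 2), Mul(-1, 1)) = Add(Rational(-5, 2), -1) = Rational(-7, 2))
Mul(Mul(Function('G')(Function('j')(-2)), -1), I) = Mul(Mul(Rational(-7, 2), -1), 3) = Mul(Rational(7, 2), 3) = Rational(21, 2)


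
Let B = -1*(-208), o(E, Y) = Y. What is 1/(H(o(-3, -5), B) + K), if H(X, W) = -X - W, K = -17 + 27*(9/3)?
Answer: -1/139 ≈ -0.0071942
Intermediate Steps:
K = 64 (K = -17 + 27*(9*(⅓)) = -17 + 27*3 = -17 + 81 = 64)
B = 208
H(X, W) = -W - X
1/(H(o(-3, -5), B) + K) = 1/((-1*208 - 1*(-5)) + 64) = 1/((-208 + 5) + 64) = 1/(-203 + 64) = 1/(-139) = -1/139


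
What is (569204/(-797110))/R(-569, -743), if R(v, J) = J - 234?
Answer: 284602/389388235 ≈ 0.00073090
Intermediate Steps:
R(v, J) = -234 + J
(569204/(-797110))/R(-569, -743) = (569204/(-797110))/(-234 - 743) = (569204*(-1/797110))/(-977) = -284602/398555*(-1/977) = 284602/389388235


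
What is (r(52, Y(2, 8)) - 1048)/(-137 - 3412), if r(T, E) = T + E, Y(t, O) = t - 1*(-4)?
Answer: 330/1183 ≈ 0.27895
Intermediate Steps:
Y(t, O) = 4 + t (Y(t, O) = t + 4 = 4 + t)
r(T, E) = E + T
(r(52, Y(2, 8)) - 1048)/(-137 - 3412) = (((4 + 2) + 52) - 1048)/(-137 - 3412) = ((6 + 52) - 1048)/(-3549) = (58 - 1048)*(-1/3549) = -990*(-1/3549) = 330/1183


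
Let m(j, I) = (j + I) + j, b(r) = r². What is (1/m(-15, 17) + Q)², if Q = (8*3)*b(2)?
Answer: 1555009/169 ≈ 9201.2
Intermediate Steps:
m(j, I) = I + 2*j (m(j, I) = (I + j) + j = I + 2*j)
Q = 96 (Q = (8*3)*2² = 24*4 = 96)
(1/m(-15, 17) + Q)² = (1/(17 + 2*(-15)) + 96)² = (1/(17 - 30) + 96)² = (1/(-13) + 96)² = (-1/13 + 96)² = (1247/13)² = 1555009/169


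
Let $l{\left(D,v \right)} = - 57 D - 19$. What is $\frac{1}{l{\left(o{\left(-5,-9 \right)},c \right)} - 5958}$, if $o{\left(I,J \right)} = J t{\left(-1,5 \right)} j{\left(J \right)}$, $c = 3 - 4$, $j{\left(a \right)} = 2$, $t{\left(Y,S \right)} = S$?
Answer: $- \frac{1}{847} \approx -0.0011806$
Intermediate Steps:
$c = -1$ ($c = 3 - 4 = -1$)
$o{\left(I,J \right)} = 10 J$ ($o{\left(I,J \right)} = J 5 \cdot 2 = 5 J 2 = 10 J$)
$l{\left(D,v \right)} = -19 - 57 D$
$\frac{1}{l{\left(o{\left(-5,-9 \right)},c \right)} - 5958} = \frac{1}{\left(-19 - 57 \cdot 10 \left(-9\right)\right) - 5958} = \frac{1}{\left(-19 - -5130\right) - 5958} = \frac{1}{\left(-19 + 5130\right) - 5958} = \frac{1}{5111 - 5958} = \frac{1}{-847} = - \frac{1}{847}$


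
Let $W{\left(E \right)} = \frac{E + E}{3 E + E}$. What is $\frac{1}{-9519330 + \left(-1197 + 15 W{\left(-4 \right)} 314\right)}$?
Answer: $- \frac{1}{9518172} \approx -1.0506 \cdot 10^{-7}$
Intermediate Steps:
$W{\left(E \right)} = \frac{1}{2}$ ($W{\left(E \right)} = \frac{2 E}{4 E} = 2 E \frac{1}{4 E} = \frac{1}{2}$)
$\frac{1}{-9519330 + \left(-1197 + 15 W{\left(-4 \right)} 314\right)} = \frac{1}{-9519330 - \left(1197 - 15 \cdot \frac{1}{2} \cdot 314\right)} = \frac{1}{-9519330 + \left(-1197 + \frac{15}{2} \cdot 314\right)} = \frac{1}{-9519330 + \left(-1197 + 2355\right)} = \frac{1}{-9519330 + 1158} = \frac{1}{-9518172} = - \frac{1}{9518172}$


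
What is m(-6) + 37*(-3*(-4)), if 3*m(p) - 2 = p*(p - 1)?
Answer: 1376/3 ≈ 458.67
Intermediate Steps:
m(p) = ⅔ + p*(-1 + p)/3 (m(p) = ⅔ + (p*(p - 1))/3 = ⅔ + (p*(-1 + p))/3 = ⅔ + p*(-1 + p)/3)
m(-6) + 37*(-3*(-4)) = (⅔ - ⅓*(-6) + (⅓)*(-6)²) + 37*(-3*(-4)) = (⅔ + 2 + (⅓)*36) + 37*12 = (⅔ + 2 + 12) + 444 = 44/3 + 444 = 1376/3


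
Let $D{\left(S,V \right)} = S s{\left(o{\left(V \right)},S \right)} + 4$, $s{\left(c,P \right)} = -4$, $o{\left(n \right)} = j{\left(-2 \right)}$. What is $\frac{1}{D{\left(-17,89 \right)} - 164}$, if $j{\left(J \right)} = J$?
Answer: $- \frac{1}{92} \approx -0.01087$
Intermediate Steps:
$o{\left(n \right)} = -2$
$D{\left(S,V \right)} = 4 - 4 S$ ($D{\left(S,V \right)} = S \left(-4\right) + 4 = - 4 S + 4 = 4 - 4 S$)
$\frac{1}{D{\left(-17,89 \right)} - 164} = \frac{1}{\left(4 - -68\right) - 164} = \frac{1}{\left(4 + 68\right) - 164} = \frac{1}{72 - 164} = \frac{1}{-92} = - \frac{1}{92}$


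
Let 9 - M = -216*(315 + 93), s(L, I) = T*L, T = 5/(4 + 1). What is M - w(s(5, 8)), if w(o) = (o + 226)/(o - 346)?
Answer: 2732268/31 ≈ 88138.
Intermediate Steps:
T = 1 (T = 5/5 = (⅕)*5 = 1)
s(L, I) = L (s(L, I) = 1*L = L)
w(o) = (226 + o)/(-346 + o)
M = 88137 (M = 9 - (-216)*(315 + 93) = 9 - (-216)*408 = 9 - 1*(-88128) = 9 + 88128 = 88137)
M - w(s(5, 8)) = 88137 - (226 + 5)/(-346 + 5) = 88137 - 231/(-341) = 88137 - (-1)*231/341 = 88137 - 1*(-21/31) = 88137 + 21/31 = 2732268/31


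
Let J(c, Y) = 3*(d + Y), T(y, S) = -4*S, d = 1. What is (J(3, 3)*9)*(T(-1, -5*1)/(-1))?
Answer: -2160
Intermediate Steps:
J(c, Y) = 3 + 3*Y (J(c, Y) = 3*(1 + Y) = 3 + 3*Y)
(J(3, 3)*9)*(T(-1, -5*1)/(-1)) = ((3 + 3*3)*9)*(-(-20)/(-1)) = ((3 + 9)*9)*(-4*(-5)*(-1)) = (12*9)*(20*(-1)) = 108*(-20) = -2160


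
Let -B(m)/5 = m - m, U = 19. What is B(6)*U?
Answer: 0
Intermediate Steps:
B(m) = 0 (B(m) = -5*(m - m) = -5*0 = 0)
B(6)*U = 0*19 = 0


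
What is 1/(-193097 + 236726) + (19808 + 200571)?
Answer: 9614915392/43629 ≈ 2.2038e+5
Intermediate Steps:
1/(-193097 + 236726) + (19808 + 200571) = 1/43629 + 220379 = 9614915392/43629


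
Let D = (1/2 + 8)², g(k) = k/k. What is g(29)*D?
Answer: 289/4 ≈ 72.250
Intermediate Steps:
g(k) = 1
D = 289/4 (D = (½ + 8)² = (17/2)² = 289/4 ≈ 72.250)
g(29)*D = 1*(289/4) = 289/4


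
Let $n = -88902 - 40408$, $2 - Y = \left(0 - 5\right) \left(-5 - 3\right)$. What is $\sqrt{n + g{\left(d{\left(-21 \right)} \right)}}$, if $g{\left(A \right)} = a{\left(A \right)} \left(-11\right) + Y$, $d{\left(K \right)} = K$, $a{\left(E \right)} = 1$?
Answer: $i \sqrt{129359} \approx 359.67 i$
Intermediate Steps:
$Y = -38$ ($Y = 2 - \left(0 - 5\right) \left(-5 - 3\right) = 2 - \left(-5\right) \left(-8\right) = 2 - 40 = -38$)
$g{\left(A \right)} = -49$ ($g{\left(A \right)} = 1 \left(-11\right) - 38 = -11 - 38 = -49$)
$n = -129310$ ($n = -88902 - 40408 = -129310$)
$\sqrt{n + g{\left(d{\left(-21 \right)} \right)}} = \sqrt{-129310 - 49} = \sqrt{-129359} = i \sqrt{129359}$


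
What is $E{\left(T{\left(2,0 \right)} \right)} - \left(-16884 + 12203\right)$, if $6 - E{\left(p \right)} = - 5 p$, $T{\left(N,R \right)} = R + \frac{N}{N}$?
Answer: $4692$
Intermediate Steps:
$T{\left(N,R \right)} = 1 + R$ ($T{\left(N,R \right)} = R + 1 = 1 + R$)
$E{\left(p \right)} = 6 + 5 p$ ($E{\left(p \right)} = 6 - - 5 p = 6 + 5 p$)
$E{\left(T{\left(2,0 \right)} \right)} - \left(-16884 + 12203\right) = \left(6 + 5 \left(1 + 0\right)\right) - \left(-16884 + 12203\right) = \left(6 + 5 \cdot 1\right) - -4681 = \left(6 + 5\right) + 4681 = 11 + 4681 = 4692$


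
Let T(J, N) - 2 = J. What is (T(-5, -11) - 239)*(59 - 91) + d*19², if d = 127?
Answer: 53591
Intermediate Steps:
T(J, N) = 2 + J
(T(-5, -11) - 239)*(59 - 91) + d*19² = ((2 - 5) - 239)*(59 - 91) + 127*19² = (-3 - 239)*(-32) + 127*361 = -242*(-32) + 45847 = 7744 + 45847 = 53591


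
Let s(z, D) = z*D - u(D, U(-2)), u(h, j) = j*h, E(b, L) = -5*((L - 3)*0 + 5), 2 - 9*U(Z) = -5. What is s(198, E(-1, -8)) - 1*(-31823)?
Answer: 242032/9 ≈ 26892.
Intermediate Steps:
U(Z) = 7/9 (U(Z) = 2/9 - 1/9*(-5) = 2/9 + 5/9 = 7/9)
E(b, L) = -25 (E(b, L) = -5*((-3 + L)*0 + 5) = -5*(0 + 5) = -5*5 = -25)
u(h, j) = h*j
s(z, D) = -7*D/9 + D*z (s(z, D) = z*D - D*7/9 = D*z - 7*D/9 = -7*D/9 + D*z)
s(198, E(-1, -8)) - 1*(-31823) = (1/9)*(-25)*(-7 + 9*198) - 1*(-31823) = (1/9)*(-25)*(-7 + 1782) + 31823 = (1/9)*(-25)*1775 + 31823 = -44375/9 + 31823 = 242032/9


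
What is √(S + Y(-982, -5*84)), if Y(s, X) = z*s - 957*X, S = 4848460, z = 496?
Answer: 8*√74427 ≈ 2182.5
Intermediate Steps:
Y(s, X) = -957*X + 496*s (Y(s, X) = 496*s - 957*X = -957*X + 496*s)
√(S + Y(-982, -5*84)) = √(4848460 + (-(-4785)*84 + 496*(-982))) = √(4848460 + (-957*(-420) - 487072)) = √(4848460 + (401940 - 487072)) = √(4848460 - 85132) = √4763328 = 8*√74427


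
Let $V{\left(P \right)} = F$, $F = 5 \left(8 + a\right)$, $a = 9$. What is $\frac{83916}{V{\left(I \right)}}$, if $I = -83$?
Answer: $\frac{83916}{85} \approx 987.25$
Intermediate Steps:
$F = 85$ ($F = 5 \left(8 + 9\right) = 5 \cdot 17 = 85$)
$V{\left(P \right)} = 85$
$\frac{83916}{V{\left(I \right)}} = \frac{83916}{85}$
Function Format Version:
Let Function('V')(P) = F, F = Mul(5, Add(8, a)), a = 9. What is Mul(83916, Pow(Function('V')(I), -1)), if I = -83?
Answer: Rational(83916, 85) ≈ 987.25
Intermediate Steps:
F = 85 (F = Mul(5, Add(8, 9)) = Mul(5, 17) = 85)
Function('V')(P) = 85
Mul(83916, Pow(Function('V')(I), -1)) = Mul(83916, Pow(85, -1)) = Mul(83916, Rational(1, 85)) = Rational(83916, 85)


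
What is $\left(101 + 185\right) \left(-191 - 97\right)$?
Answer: $-82368$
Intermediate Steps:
$\left(101 + 185\right) \left(-191 - 97\right) = 286 \left(-288\right) = -82368$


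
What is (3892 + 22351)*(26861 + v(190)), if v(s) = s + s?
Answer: 714885563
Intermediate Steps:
v(s) = 2*s
(3892 + 22351)*(26861 + v(190)) = (3892 + 22351)*(26861 + 2*190) = 26243*(26861 + 380) = 26243*27241 = 714885563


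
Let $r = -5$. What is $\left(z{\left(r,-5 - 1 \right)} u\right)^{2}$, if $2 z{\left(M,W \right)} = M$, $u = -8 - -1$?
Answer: $\frac{1225}{4} \approx 306.25$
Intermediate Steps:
$u = -7$ ($u = -8 + 1 = -7$)
$z{\left(M,W \right)} = \frac{M}{2}$
$\left(z{\left(r,-5 - 1 \right)} u\right)^{2} = \left(\frac{1}{2} \left(-5\right) \left(-7\right)\right)^{2} = \left(\left(- \frac{5}{2}\right) \left(-7\right)\right)^{2} = \left(\frac{35}{2}\right)^{2} = \frac{1225}{4}$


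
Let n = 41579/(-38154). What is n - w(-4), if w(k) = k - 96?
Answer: 3773821/38154 ≈ 98.910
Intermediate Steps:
w(k) = -96 + k
n = -41579/38154 (n = 41579*(-1/38154) = -41579/38154 ≈ -1.0898)
n - w(-4) = -41579/38154 - (-96 - 4) = -41579/38154 - 1*(-100) = -41579/38154 + 100 = 3773821/38154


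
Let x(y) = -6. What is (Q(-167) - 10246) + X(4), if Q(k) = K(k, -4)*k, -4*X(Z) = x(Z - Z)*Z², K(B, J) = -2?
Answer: -9888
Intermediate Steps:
X(Z) = 3*Z²/2 (X(Z) = -(-3)*Z²/2 = 3*Z²/2)
Q(k) = -2*k
(Q(-167) - 10246) + X(4) = (-2*(-167) - 10246) + (3/2)*4² = (334 - 10246) + (3/2)*16 = -9912 + 24 = -9888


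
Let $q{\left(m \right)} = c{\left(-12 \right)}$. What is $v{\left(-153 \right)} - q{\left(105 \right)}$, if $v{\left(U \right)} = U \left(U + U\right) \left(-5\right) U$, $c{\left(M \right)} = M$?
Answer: $35815782$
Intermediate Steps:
$q{\left(m \right)} = -12$
$v{\left(U \right)} = - 10 U^{3}$ ($v{\left(U \right)} = U 2 U \left(-5\right) U = 2 U^{2} \left(-5\right) U = - 10 U^{2} U = - 10 U^{3}$)
$v{\left(-153 \right)} - q{\left(105 \right)} = - 10 \left(-153\right)^{3} - -12 = \left(-10\right) \left(-3581577\right) + 12 = 35815770 + 12 = 35815782$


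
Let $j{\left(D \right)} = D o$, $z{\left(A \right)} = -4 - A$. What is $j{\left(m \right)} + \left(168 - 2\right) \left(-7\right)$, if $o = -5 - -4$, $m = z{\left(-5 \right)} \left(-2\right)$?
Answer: $-1160$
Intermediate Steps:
$m = -2$ ($m = \left(-4 - -5\right) \left(-2\right) = \left(-4 + 5\right) \left(-2\right) = 1 \left(-2\right) = -2$)
$o = -1$ ($o = -5 + 4 = -1$)
$j{\left(D \right)} = - D$ ($j{\left(D \right)} = D \left(-1\right) = - D$)
$j{\left(m \right)} + \left(168 - 2\right) \left(-7\right) = \left(-1\right) \left(-2\right) + \left(168 - 2\right) \left(-7\right) = 2 + 166 \left(-7\right) = 2 - 1162 = -1160$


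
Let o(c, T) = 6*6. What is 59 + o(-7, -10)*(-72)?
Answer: -2533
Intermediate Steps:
o(c, T) = 36
59 + o(-7, -10)*(-72) = 59 + 36*(-72) = 59 - 2592 = -2533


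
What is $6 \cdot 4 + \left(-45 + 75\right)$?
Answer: $54$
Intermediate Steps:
$6 \cdot 4 + \left(-45 + 75\right) = 24 + 30 = 54$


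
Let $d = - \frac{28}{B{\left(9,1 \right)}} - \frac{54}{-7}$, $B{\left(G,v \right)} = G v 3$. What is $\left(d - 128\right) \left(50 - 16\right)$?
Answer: $- \frac{779620}{189} \approx -4125.0$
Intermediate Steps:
$B{\left(G,v \right)} = 3 G v$
$d = \frac{1262}{189}$ ($d = - \frac{28}{3 \cdot 9 \cdot 1} - \frac{54}{-7} = - \frac{28}{27} - - \frac{54}{7} = \left(-28\right) \frac{1}{27} + \frac{54}{7} = - \frac{28}{27} + \frac{54}{7} = \frac{1262}{189} \approx 6.6772$)
$\left(d - 128\right) \left(50 - 16\right) = \left(\frac{1262}{189} - 128\right) \left(50 - 16\right) = - \frac{22930 \left(50 - 16\right)}{189} = \left(- \frac{22930}{189}\right) 34 = - \frac{779620}{189}$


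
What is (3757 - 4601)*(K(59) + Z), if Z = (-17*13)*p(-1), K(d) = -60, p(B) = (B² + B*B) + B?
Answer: 237164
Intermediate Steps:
p(B) = B + 2*B² (p(B) = (B² + B²) + B = 2*B² + B = B + 2*B²)
Z = -221 (Z = (-17*13)*(-(1 + 2*(-1))) = -(-221)*(1 - 2) = -(-221)*(-1) = -221*1 = -221)
(3757 - 4601)*(K(59) + Z) = (3757 - 4601)*(-60 - 221) = -844*(-281) = 237164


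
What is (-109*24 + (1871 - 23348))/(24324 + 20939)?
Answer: -24093/45263 ≈ -0.53229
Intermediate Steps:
(-109*24 + (1871 - 23348))/(24324 + 20939) = (-2616 - 21477)/45263 = -24093*1/45263 = -24093/45263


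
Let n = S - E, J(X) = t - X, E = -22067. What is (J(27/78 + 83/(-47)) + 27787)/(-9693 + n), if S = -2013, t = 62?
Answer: 34033213/12661142 ≈ 2.6880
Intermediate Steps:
J(X) = 62 - X
n = 20054 (n = -2013 - 1*(-22067) = -2013 + 22067 = 20054)
(J(27/78 + 83/(-47)) + 27787)/(-9693 + n) = ((62 - (27/78 + 83/(-47))) + 27787)/(-9693 + 20054) = ((62 - (27*(1/78) + 83*(-1/47))) + 27787)/10361 = ((62 - (9/26 - 83/47)) + 27787)*(1/10361) = ((62 - 1*(-1735/1222)) + 27787)*(1/10361) = ((62 + 1735/1222) + 27787)*(1/10361) = (77499/1222 + 27787)*(1/10361) = (34033213/1222)*(1/10361) = 34033213/12661142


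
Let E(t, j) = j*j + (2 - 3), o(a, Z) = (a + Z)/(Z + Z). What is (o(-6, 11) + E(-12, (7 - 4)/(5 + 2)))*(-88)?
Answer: 2540/49 ≈ 51.837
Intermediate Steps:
o(a, Z) = (Z + a)/(2*Z) (o(a, Z) = (Z + a)/((2*Z)) = (Z + a)*(1/(2*Z)) = (Z + a)/(2*Z))
E(t, j) = -1 + j**2 (E(t, j) = j**2 - 1 = -1 + j**2)
(o(-6, 11) + E(-12, (7 - 4)/(5 + 2)))*(-88) = ((1/2)*(11 - 6)/11 + (-1 + ((7 - 4)/(5 + 2))**2))*(-88) = ((1/2)*(1/11)*5 + (-1 + (3/7)**2))*(-88) = (5/22 + (-1 + (3*(1/7))**2))*(-88) = (5/22 + (-1 + (3/7)**2))*(-88) = (5/22 + (-1 + 9/49))*(-88) = (5/22 - 40/49)*(-88) = -635/1078*(-88) = 2540/49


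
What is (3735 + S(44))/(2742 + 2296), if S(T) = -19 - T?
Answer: 1836/2519 ≈ 0.72886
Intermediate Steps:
(3735 + S(44))/(2742 + 2296) = (3735 + (-19 - 1*44))/(2742 + 2296) = (3735 + (-19 - 44))/5038 = (3735 - 63)*(1/5038) = 3672*(1/5038) = 1836/2519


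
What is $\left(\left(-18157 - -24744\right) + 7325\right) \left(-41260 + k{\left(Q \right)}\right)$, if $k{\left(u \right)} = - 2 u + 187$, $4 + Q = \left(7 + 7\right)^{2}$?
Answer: $-576749784$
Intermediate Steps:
$Q = 192$ ($Q = -4 + \left(7 + 7\right)^{2} = -4 + 14^{2} = -4 + 196 = 192$)
$k{\left(u \right)} = 187 - 2 u$
$\left(\left(-18157 - -24744\right) + 7325\right) \left(-41260 + k{\left(Q \right)}\right) = \left(\left(-18157 - -24744\right) + 7325\right) \left(-41260 + \left(187 - 384\right)\right) = \left(\left(-18157 + 24744\right) + 7325\right) \left(-41260 + \left(187 - 384\right)\right) = \left(6587 + 7325\right) \left(-41260 - 197\right) = 13912 \left(-41457\right) = -576749784$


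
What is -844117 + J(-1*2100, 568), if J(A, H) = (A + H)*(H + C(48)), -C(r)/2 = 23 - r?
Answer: -1790893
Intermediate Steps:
C(r) = -46 + 2*r (C(r) = -2*(23 - r) = -46 + 2*r)
J(A, H) = (50 + H)*(A + H) (J(A, H) = (A + H)*(H + (-46 + 2*48)) = (A + H)*(H + (-46 + 96)) = (A + H)*(H + 50) = (A + H)*(50 + H) = (50 + H)*(A + H))
-844117 + J(-1*2100, 568) = -844117 + (568**2 + 50*(-1*2100) + 50*568 - 1*2100*568) = -844117 + (322624 + 50*(-2100) + 28400 - 2100*568) = -844117 + (322624 - 105000 + 28400 - 1192800) = -844117 - 946776 = -1790893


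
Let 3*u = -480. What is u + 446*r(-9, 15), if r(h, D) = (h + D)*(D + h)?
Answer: 15896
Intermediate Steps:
r(h, D) = (D + h)² (r(h, D) = (D + h)*(D + h) = (D + h)²)
u = -160 (u = (⅓)*(-480) = -160)
u + 446*r(-9, 15) = -160 + 446*(15 - 9)² = -160 + 446*6² = -160 + 446*36 = -160 + 16056 = 15896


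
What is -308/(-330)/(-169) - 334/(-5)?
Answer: 169324/2535 ≈ 66.794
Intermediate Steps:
-308/(-330)/(-169) - 334/(-5) = -308*(-1/330)*(-1/169) - 334*(-1/5) = (14/15)*(-1/169) + 334/5 = -14/2535 + 334/5 = 169324/2535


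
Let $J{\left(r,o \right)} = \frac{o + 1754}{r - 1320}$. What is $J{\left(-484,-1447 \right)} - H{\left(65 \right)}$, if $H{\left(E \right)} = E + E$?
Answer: $- \frac{234827}{1804} \approx -130.17$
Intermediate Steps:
$J{\left(r,o \right)} = \frac{1754 + o}{-1320 + r}$
$H{\left(E \right)} = 2 E$
$J{\left(-484,-1447 \right)} - H{\left(65 \right)} = \frac{1754 - 1447}{-1320 - 484} - 2 \cdot 65 = \frac{1}{-1804} \cdot 307 - 130 = \left(- \frac{1}{1804}\right) 307 - 130 = - \frac{307}{1804} - 130 = - \frac{234827}{1804}$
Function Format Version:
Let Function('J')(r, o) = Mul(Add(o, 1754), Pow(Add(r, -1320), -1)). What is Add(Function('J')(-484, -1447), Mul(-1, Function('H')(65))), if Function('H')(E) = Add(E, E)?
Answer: Rational(-234827, 1804) ≈ -130.17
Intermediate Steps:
Function('J')(r, o) = Mul(Pow(Add(-1320, r), -1), Add(1754, o)) (Function('J')(r, o) = Mul(Add(1754, o), Pow(Add(-1320, r), -1)) = Mul(Pow(Add(-1320, r), -1), Add(1754, o)))
Function('H')(E) = Mul(2, E)
Add(Function('J')(-484, -1447), Mul(-1, Function('H')(65))) = Add(Mul(Pow(Add(-1320, -484), -1), Add(1754, -1447)), Mul(-1, Mul(2, 65))) = Add(Mul(Pow(-1804, -1), 307), Mul(-1, 130)) = Add(Mul(Rational(-1, 1804), 307), -130) = Add(Rational(-307, 1804), -130) = Rational(-234827, 1804)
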